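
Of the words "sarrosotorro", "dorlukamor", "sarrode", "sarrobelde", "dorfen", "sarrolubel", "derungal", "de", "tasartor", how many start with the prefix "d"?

Traverse to the node for "d", then collect every word in that subtree.
Words under "d": de, derungal, dorfen, dorlukamor
Count: 4

4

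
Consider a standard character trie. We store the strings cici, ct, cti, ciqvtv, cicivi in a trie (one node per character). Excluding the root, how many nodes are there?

For each word, the new-node count is its length minus the longest prefix already in the trie:
  "cici" → 4 new (c, i, c, i)
  "ct" → prefix "c" already present; 1 new (t)
  "cti" → prefix "ct" already present; 1 new (i)
  "ciqvtv" → prefix "ci" already present; 4 new (q, v, t, v)
  "cicivi" → prefix "cici" already present; 2 new (v, i)
Total nodes = 4 + 1 + 1 + 4 + 2 = 12

12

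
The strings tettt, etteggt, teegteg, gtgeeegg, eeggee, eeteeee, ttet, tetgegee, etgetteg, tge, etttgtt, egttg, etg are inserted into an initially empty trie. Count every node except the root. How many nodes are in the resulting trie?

59

For each word, the new-node count is its length minus the longest prefix already in the trie:
  "tettt" → 5 new (t, e, t, t, t)
  "etteggt" → 7 new (e, t, t, e, g, g, t)
  "teegteg" → prefix "te" already present; 5 new (e, g, t, e, g)
  "gtgeeegg" → 8 new (g, t, g, e, e, e, g, g)
  "eeggee" → prefix "e" already present; 5 new (e, g, g, e, e)
  "eeteeee" → prefix "ee" already present; 5 new (t, e, e, e, e)
  "ttet" → prefix "t" already present; 3 new (t, e, t)
  "tetgegee" → prefix "tet" already present; 5 new (g, e, g, e, e)
  "etgetteg" → prefix "et" already present; 6 new (g, e, t, t, e, g)
  "tge" → prefix "t" already present; 2 new (g, e)
  "etttgtt" → prefix "ett" already present; 4 new (t, g, t, t)
  "egttg" → prefix "e" already present; 4 new (g, t, t, g)
  "etg" → prefix "etg" already present; 0 new (none)
Total nodes = 5 + 7 + 5 + 8 + 5 + 5 + 3 + 5 + 6 + 2 + 4 + 4 + 0 = 59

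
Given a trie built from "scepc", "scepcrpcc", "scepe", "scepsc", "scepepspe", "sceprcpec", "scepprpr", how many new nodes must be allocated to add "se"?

"s" is already a path in the trie; the remaining "e" must be added.
Each of the 1 remaining characters creates one node.

1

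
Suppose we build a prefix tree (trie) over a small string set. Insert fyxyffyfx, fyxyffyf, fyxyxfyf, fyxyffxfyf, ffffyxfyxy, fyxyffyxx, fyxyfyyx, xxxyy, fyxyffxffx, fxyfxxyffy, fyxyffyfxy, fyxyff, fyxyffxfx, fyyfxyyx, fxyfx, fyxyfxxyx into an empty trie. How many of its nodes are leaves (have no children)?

12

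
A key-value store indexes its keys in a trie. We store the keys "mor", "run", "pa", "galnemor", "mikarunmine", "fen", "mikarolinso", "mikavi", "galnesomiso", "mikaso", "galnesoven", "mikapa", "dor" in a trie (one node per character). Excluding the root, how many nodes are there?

53

Insert word by word; a character creates a node only if that edge doesn't already exist:
  "mor" → 3 new (m, o, r)
  "run" → 3 new (r, u, n)
  "pa" → 2 new (p, a)
  "galnemor" → 8 new (g, a, l, n, e, m, o, r)
  "mikarunmine" → prefix "m" already present; 10 new (i, k, a, r, u, n, m, i, n, e)
  "fen" → 3 new (f, e, n)
  "mikarolinso" → prefix "mikar" already present; 6 new (o, l, i, n, s, o)
  "mikavi" → prefix "mika" already present; 2 new (v, i)
  "galnesomiso" → prefix "galne" already present; 6 new (s, o, m, i, s, o)
  "mikaso" → prefix "mika" already present; 2 new (s, o)
  "galnesoven" → prefix "galneso" already present; 3 new (v, e, n)
  "mikapa" → prefix "mika" already present; 2 new (p, a)
  "dor" → 3 new (d, o, r)
Total nodes = 3 + 3 + 2 + 8 + 10 + 3 + 6 + 2 + 6 + 2 + 3 + 2 + 3 = 53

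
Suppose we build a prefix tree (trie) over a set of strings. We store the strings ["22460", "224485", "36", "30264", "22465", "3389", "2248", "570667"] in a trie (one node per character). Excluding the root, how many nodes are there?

25

Trie structure (* marks end of a word):
(root)
├─ 2
│  └─ 2
│     └─ 4
│        ├─ 4
│        │  └─ 8
│        │     └─ 5 *
│        ├─ 6
│        │  ├─ 0 *
│        │  └─ 5 *
│        └─ 8 *
├─ 3
│  ├─ 0
│  │  └─ 2
│  │     └─ 6
│  │        └─ 4 *
│  ├─ 3
│  │  └─ 8
│  │     └─ 9 *
│  └─ 6 *
└─ 5
   └─ 7
      └─ 0
         └─ 6
            └─ 6
               └─ 7 *
Counting every labelled node above: 25.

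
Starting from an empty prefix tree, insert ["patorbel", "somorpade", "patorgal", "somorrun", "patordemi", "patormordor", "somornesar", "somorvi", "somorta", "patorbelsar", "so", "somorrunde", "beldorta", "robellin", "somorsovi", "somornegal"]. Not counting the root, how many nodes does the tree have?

70

Trace insertions, counting only characters that open a new branch:
  "patorbel" → 8 new (p, a, t, o, r, b, e, l)
  "somorpade" → 9 new (s, o, m, o, r, p, a, d, e)
  "patorgal" → prefix "pator" already present; 3 new (g, a, l)
  "somorrun" → prefix "somor" already present; 3 new (r, u, n)
  "patordemi" → prefix "pator" already present; 4 new (d, e, m, i)
  "patormordor" → prefix "pator" already present; 6 new (m, o, r, d, o, r)
  "somornesar" → prefix "somor" already present; 5 new (n, e, s, a, r)
  "somorvi" → prefix "somor" already present; 2 new (v, i)
  "somorta" → prefix "somor" already present; 2 new (t, a)
  "patorbelsar" → prefix "patorbel" already present; 3 new (s, a, r)
  "so" → prefix "so" already present; 0 new (none)
  "somorrunde" → prefix "somorrun" already present; 2 new (d, e)
  "beldorta" → 8 new (b, e, l, d, o, r, t, a)
  "robellin" → 8 new (r, o, b, e, l, l, i, n)
  "somorsovi" → prefix "somor" already present; 4 new (s, o, v, i)
  "somornegal" → prefix "somorne" already present; 3 new (g, a, l)
Total nodes = 8 + 9 + 3 + 3 + 4 + 6 + 5 + 2 + 2 + 3 + 0 + 2 + 8 + 8 + 4 + 3 = 70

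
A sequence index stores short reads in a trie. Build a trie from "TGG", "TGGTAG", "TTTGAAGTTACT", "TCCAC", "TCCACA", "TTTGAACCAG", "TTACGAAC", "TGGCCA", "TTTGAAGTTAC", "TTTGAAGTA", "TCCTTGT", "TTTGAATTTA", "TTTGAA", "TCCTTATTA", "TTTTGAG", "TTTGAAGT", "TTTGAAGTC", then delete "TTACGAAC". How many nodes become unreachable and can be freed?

6

Walk "TTACGAAC" from the leaf back toward the root, removing each node that no remaining word uses.
The suffix "ACGAAC" (6 nodes) is used only by "TTACGAAC"; the node for "TT" still has the child "T", so pruning stops there.
Nodes removed: 6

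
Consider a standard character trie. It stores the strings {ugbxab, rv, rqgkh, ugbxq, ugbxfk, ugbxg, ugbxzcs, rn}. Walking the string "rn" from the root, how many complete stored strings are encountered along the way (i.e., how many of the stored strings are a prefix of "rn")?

Check each prefix of "rn" against the stored set — each match is an end-marker on the path.
Prefixes of the query that are stored words: "rn"
Count: 1

1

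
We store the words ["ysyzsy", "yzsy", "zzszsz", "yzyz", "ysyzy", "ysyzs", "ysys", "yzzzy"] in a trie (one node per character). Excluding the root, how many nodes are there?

22

Count nodes per top-level branch (shared prefixes stored once):
  'y'-branch (ysys, ysyzs, ysyzsy, ysyzy, yzsy, yzyz, yzzzy): 16 nodes
  'z'-branch (zzszsz): 6 nodes
Sum: 22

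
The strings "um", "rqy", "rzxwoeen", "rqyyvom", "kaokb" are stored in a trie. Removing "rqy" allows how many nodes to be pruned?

0

After clearing the end-marker at "rqy", prune upward until reaching a node still needed by another word.
Every node on "rqy" is still needed (e.g. by "rqyyvom"), so nothing is freed.
Nodes removed: 0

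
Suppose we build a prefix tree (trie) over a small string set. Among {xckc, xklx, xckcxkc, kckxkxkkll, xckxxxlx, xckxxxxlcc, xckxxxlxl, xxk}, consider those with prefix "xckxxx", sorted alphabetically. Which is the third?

Words with prefix "xckxxx", in lexicographic order: "xckxxxlx", "xckxxxlxl", "xckxxxxlcc"
The 3rd is xckxxxxlcc.

xckxxxxlcc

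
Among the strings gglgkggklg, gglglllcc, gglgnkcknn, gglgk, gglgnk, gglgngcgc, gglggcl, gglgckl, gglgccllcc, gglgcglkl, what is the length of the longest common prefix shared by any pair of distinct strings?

6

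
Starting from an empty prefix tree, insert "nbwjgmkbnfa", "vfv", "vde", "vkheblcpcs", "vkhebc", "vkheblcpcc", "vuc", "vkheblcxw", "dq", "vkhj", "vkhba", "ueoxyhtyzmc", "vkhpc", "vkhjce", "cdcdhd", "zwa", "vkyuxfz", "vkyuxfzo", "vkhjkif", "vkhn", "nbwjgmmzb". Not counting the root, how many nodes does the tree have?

73

For each word, the new-node count is its length minus the longest prefix already in the trie:
  "nbwjgmkbnfa" → 11 new (n, b, w, j, g, m, k, b, n, f, a)
  "vfv" → 3 new (v, f, v)
  "vde" → prefix "v" already present; 2 new (d, e)
  "vkheblcpcs" → prefix "v" already present; 9 new (k, h, e, b, l, c, p, c, s)
  "vkhebc" → prefix "vkheb" already present; 1 new (c)
  "vkheblcpcc" → prefix "vkheblcpc" already present; 1 new (c)
  "vuc" → prefix "v" already present; 2 new (u, c)
  "vkheblcxw" → prefix "vkheblc" already present; 2 new (x, w)
  "dq" → 2 new (d, q)
  "vkhj" → prefix "vkh" already present; 1 new (j)
  "vkhba" → prefix "vkh" already present; 2 new (b, a)
  "ueoxyhtyzmc" → 11 new (u, e, o, x, y, h, t, y, z, m, c)
  "vkhpc" → prefix "vkh" already present; 2 new (p, c)
  "vkhjce" → prefix "vkhj" already present; 2 new (c, e)
  "cdcdhd" → 6 new (c, d, c, d, h, d)
  "zwa" → 3 new (z, w, a)
  "vkyuxfz" → prefix "vk" already present; 5 new (y, u, x, f, z)
  "vkyuxfzo" → prefix "vkyuxfz" already present; 1 new (o)
  "vkhjkif" → prefix "vkhj" already present; 3 new (k, i, f)
  "vkhn" → prefix "vkh" already present; 1 new (n)
  "nbwjgmmzb" → prefix "nbwjgm" already present; 3 new (m, z, b)
Total nodes = 11 + 3 + 2 + 9 + 1 + 1 + 2 + 2 + 2 + 1 + 2 + 11 + 2 + 2 + 6 + 3 + 5 + 1 + 3 + 1 + 3 = 73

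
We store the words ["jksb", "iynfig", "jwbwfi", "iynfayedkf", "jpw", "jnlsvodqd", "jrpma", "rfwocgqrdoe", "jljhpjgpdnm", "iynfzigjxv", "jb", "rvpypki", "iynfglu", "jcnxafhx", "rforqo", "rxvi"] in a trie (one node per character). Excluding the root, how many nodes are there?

Trace insertions, counting only characters that open a new branch:
  "jksb" → 4 new (j, k, s, b)
  "iynfig" → 6 new (i, y, n, f, i, g)
  "jwbwfi" → prefix "j" already present; 5 new (w, b, w, f, i)
  "iynfayedkf" → prefix "iynf" already present; 6 new (a, y, e, d, k, f)
  "jpw" → prefix "j" already present; 2 new (p, w)
  "jnlsvodqd" → prefix "j" already present; 8 new (n, l, s, v, o, d, q, d)
  "jrpma" → prefix "j" already present; 4 new (r, p, m, a)
  "rfwocgqrdoe" → 11 new (r, f, w, o, c, g, q, r, d, o, e)
  "jljhpjgpdnm" → prefix "j" already present; 10 new (l, j, h, p, j, g, p, d, n, m)
  "iynfzigjxv" → prefix "iynf" already present; 6 new (z, i, g, j, x, v)
  "jb" → prefix "j" already present; 1 new (b)
  "rvpypki" → prefix "r" already present; 6 new (v, p, y, p, k, i)
  "iynfglu" → prefix "iynf" already present; 3 new (g, l, u)
  "jcnxafhx" → prefix "j" already present; 7 new (c, n, x, a, f, h, x)
  "rforqo" → prefix "rf" already present; 4 new (o, r, q, o)
  "rxvi" → prefix "r" already present; 3 new (x, v, i)
Total nodes = 4 + 6 + 5 + 6 + 2 + 8 + 4 + 11 + 10 + 6 + 1 + 6 + 3 + 7 + 4 + 3 = 86

86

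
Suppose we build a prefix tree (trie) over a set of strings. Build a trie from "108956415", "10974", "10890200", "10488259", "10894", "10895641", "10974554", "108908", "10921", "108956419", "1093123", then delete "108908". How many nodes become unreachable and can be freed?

Walk "108908" from the leaf back toward the root, removing each node that no remaining word uses.
The suffix "8" (1 node) is used only by "108908"; the node for "10890" still has the child "2", so pruning stops there.
Nodes removed: 1

1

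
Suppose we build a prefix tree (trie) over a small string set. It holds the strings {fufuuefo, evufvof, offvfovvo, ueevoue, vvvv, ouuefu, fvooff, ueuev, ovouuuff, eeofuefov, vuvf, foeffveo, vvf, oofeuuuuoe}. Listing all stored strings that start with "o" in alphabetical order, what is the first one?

offvfovvo

DFS of the "o" subtree visits, in order: "offvfovvo", "oofeuuuuoe", "ouuefu", "ovouuuff"
Position 1: offvfovvo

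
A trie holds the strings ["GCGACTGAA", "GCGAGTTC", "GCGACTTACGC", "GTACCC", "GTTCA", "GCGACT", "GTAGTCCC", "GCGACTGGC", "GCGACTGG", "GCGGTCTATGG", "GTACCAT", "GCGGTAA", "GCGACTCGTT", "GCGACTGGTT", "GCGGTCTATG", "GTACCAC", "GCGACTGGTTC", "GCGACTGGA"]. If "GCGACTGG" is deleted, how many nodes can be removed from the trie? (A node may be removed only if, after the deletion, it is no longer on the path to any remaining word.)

0

After clearing the end-marker at "GCGACTGG", prune upward until reaching a node still needed by another word.
Every node on "GCGACTGG" is still needed (e.g. by "GCGACTGGC"), so nothing is freed.
Nodes removed: 0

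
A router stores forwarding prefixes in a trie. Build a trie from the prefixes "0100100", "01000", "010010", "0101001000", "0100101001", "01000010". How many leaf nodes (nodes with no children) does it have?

4

A leaf is a node with no children — equivalently, the end of a word that is not a proper prefix of any other stored word.
Those words: "01000010", "0100100", "0100101001", "0101001000"
Leaf count: 4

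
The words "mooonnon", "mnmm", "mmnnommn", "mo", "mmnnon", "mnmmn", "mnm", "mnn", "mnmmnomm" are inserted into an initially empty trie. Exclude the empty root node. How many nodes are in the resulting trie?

24

Trie structure (* marks end of a word):
(root)
└─ m
   ├─ m
   │  └─ n
   │     └─ n
   │        └─ o
   │           ├─ m
   │           │  └─ m
   │           │     └─ n *
   │           └─ n *
   ├─ n
   │  ├─ m *
   │  │  └─ m *
   │  │     └─ n *
   │  │        └─ o
   │  │           └─ m
   │  │              └─ m *
   │  └─ n *
   └─ o *
      └─ o
         └─ o
            └─ n
               └─ n
                  └─ o
                     └─ n *
Counting every labelled node above: 24.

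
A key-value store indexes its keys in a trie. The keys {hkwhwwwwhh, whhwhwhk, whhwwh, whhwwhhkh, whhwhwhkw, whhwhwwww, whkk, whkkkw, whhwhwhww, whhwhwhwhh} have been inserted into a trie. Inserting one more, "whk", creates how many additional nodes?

0

Every character of "whk" already lies on an existing path (it is a prefix of some stored word).
No new nodes are needed: 0.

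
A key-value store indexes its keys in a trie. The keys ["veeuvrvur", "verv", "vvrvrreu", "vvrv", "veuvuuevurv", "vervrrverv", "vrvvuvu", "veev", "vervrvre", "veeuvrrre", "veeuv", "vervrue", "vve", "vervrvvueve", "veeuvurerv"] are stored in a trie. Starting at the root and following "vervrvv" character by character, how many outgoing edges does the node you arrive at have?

Follow the path "vervrvv" to its node, then look at its outgoing edges.
Distinct next characters after "vervrvv": u.
That node has 1 child edge.

1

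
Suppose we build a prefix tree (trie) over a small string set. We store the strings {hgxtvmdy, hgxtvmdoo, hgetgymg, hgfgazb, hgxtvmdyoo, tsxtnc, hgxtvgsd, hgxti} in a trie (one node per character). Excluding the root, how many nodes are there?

33

Trie structure (* marks end of a word):
(root)
├─ h
│  └─ g
│     ├─ e
│     │  └─ t
│     │     └─ g
│     │        └─ y
│     │           └─ m
│     │              └─ g *
│     ├─ f
│     │  └─ g
│     │     └─ a
│     │        └─ z
│     │           └─ b *
│     └─ x
│        └─ t
│           ├─ i *
│           └─ v
│              ├─ g
│              │  └─ s
│              │     └─ d *
│              └─ m
│                 └─ d
│                    ├─ o
│                    │  └─ o *
│                    └─ y *
│                       └─ o
│                          └─ o *
└─ t
   └─ s
      └─ x
         └─ t
            └─ n
               └─ c *
Counting every labelled node above: 33.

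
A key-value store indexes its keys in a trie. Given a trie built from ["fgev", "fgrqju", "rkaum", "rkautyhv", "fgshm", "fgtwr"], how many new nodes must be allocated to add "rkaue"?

1

The longest prefix of "rkaue" already in the trie is "rkau" (length 4).
Each of the 1 remaining characters creates one node.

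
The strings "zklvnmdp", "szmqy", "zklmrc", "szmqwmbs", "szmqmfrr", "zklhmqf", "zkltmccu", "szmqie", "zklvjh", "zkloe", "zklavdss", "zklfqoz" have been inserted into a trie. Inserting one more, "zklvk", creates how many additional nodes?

"zklv" is already a path in the trie; the remaining "k" must be added.
Each of the 1 remaining characters creates one node.

1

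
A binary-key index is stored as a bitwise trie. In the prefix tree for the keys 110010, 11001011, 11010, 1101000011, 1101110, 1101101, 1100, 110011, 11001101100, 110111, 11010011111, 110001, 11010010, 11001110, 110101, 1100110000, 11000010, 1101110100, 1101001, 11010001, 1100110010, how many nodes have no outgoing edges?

A leaf is a node with no children — equivalently, the end of a word that is not a proper prefix of any other stored word.
Those words: "11000010", "110001", "11001011", "1100110000", "1100110010", "11001101100", "11001110", "1101000011", "11010001", "11010010", "11010011111", "110101", "1101101", "1101110100"
Leaf count: 14

14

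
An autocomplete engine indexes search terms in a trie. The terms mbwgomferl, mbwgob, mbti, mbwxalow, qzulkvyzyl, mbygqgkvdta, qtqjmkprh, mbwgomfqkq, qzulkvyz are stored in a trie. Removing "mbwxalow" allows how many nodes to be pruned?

5

After clearing the end-marker at "mbwxalow", prune upward until reaching a node still needed by another word.
The suffix "xalow" (5 nodes) is used only by "mbwxalow"; the node for "mbw" still has the child "g", so pruning stops there.
Nodes removed: 5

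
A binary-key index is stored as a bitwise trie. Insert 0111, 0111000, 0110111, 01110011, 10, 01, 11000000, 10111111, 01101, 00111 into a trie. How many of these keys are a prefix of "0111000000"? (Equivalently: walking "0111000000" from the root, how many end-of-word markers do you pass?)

3

Walk "0111000000" from the root; an end-of-word marker is hit whenever a stored word is a prefix of "0111000000".
Prefixes of the query that are stored words: "01", "0111", "0111000"
Count: 3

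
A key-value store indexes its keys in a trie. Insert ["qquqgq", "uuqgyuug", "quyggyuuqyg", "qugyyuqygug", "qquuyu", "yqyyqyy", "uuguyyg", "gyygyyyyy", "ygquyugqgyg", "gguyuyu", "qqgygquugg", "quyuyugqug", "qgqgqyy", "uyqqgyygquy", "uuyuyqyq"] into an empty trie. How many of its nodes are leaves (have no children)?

A leaf is a node with no children — equivalently, the end of a word that is not a proper prefix of any other stored word.
Those words: "gguyuyu", "gyygyyyyy", "qgqgqyy", "qqgygquugg", "qquqgq", "qquuyu", "qugyyuqygug", "quyggyuuqyg", "quyuyugqug", "uuguyyg", "uuqgyuug", "uuyuyqyq", "uyqqgyygquy", "ygquyugqgyg", "yqyyqyy"
Leaf count: 15

15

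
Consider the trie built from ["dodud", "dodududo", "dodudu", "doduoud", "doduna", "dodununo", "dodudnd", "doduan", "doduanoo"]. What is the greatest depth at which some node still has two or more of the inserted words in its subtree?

The deepest shared node is where two words last agree before diverging.
"doduan" and "doduanoo" agree on "doduan" (6 characters) before diverging; nothing deeper is shared.
Longest shared-prefix length: 6

6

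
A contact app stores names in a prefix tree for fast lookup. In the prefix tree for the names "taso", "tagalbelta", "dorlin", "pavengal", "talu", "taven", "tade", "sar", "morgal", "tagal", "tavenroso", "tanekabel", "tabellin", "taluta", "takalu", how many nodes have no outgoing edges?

12

A leaf is a node with no children — equivalently, the end of a word that is not a proper prefix of any other stored word.
Those words: "dorlin", "morgal", "pavengal", "sar", "tabellin", "tade", "tagalbelta", "takalu", "taluta", "tanekabel", "taso", "tavenroso"
Leaf count: 12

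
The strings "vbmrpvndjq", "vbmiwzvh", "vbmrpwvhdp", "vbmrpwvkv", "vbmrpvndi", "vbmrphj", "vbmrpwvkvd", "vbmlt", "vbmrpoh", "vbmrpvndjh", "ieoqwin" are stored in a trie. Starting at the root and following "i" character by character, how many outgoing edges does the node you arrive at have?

1

Walk "i" from the root, arriving at one node.
Distinct next characters after "i": e.
That node has 1 child edge.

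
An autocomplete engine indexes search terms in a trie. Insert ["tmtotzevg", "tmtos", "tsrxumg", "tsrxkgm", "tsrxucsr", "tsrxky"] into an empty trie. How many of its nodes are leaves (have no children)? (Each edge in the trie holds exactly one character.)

Leaves are exactly the stored words that no other stored word extends.
Those words: "tmtos", "tmtotzevg", "tsrxkgm", "tsrxky", "tsrxucsr", "tsrxumg"
Leaf count: 6

6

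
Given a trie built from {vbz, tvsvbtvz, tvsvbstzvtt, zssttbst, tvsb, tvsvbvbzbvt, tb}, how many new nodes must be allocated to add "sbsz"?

"sbsz" shares no prefix with any stored word, so all 4 characters open new nodes.
4 − 0 = 4 new nodes.

4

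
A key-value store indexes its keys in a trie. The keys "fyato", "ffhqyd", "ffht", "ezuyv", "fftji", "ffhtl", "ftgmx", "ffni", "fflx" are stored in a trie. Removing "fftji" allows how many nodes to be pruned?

After clearing the end-marker at "fftji", prune upward until reaching a node still needed by another word.
The suffix "tji" (3 nodes) is used only by "fftji"; the node for "ff" still has the child "h", so pruning stops there.
Nodes removed: 3

3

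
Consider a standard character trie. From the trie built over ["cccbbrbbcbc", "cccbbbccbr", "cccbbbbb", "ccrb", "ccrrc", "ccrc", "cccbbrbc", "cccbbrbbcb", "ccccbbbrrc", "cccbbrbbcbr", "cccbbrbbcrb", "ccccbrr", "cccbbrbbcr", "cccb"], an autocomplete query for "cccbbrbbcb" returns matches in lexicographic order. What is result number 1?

cccbbrbbcb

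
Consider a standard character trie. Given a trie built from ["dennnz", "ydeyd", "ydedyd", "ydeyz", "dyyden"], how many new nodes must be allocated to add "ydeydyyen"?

4

Walking "ydeydyyen" from the root, the first 5 characters ("ydeyd") follow existing edges; "y" is the first miss.
New nodes needed: |"ydeydyyen"| − 5 = 9 − 5 = 4.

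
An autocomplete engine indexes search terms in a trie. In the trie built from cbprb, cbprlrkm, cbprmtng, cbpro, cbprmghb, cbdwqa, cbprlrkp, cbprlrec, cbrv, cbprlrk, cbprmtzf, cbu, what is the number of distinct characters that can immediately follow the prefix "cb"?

4

The children of the "cb" node are the distinct next characters among strings starting with "cb".
Distinct next characters after "cb": d, p, r, u.
That node has 4 child edges.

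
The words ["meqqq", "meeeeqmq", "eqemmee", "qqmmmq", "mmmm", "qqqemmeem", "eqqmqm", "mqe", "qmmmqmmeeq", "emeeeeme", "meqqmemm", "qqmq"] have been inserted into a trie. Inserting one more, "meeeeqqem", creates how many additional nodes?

The longest prefix of "meeeeqqem" already in the trie is "meeeeq" (length 6).
Each of the 3 remaining characters creates one node.

3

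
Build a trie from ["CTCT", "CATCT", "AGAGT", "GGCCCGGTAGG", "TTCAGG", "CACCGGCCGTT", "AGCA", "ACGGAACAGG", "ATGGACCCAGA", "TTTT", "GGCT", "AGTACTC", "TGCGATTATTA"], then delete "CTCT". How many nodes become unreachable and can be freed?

A node on "CTCT"'s path can go only if nothing else ends at it or branches off below it.
The suffix "TCT" (3 nodes) is used only by "CTCT"; the node for "C" still has the child "A", so pruning stops there.
Nodes removed: 3

3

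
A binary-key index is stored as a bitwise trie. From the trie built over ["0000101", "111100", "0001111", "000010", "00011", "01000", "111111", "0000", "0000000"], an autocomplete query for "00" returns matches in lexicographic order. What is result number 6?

0001111

Words with prefix "00", in lexicographic order: "0000", "0000000", "000010", "0000101", "00011", "0001111"
Position 6: 0001111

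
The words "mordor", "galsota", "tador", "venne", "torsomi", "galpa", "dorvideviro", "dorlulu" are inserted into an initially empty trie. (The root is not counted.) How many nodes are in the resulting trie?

46

Insert word by word; a character creates a node only if that edge doesn't already exist:
  "mordor" → 6 new (m, o, r, d, o, r)
  "galsota" → 7 new (g, a, l, s, o, t, a)
  "tador" → 5 new (t, a, d, o, r)
  "venne" → 5 new (v, e, n, n, e)
  "torsomi" → prefix "t" already present; 6 new (o, r, s, o, m, i)
  "galpa" → prefix "gal" already present; 2 new (p, a)
  "dorvideviro" → 11 new (d, o, r, v, i, d, e, v, i, r, o)
  "dorlulu" → prefix "dor" already present; 4 new (l, u, l, u)
Total nodes = 6 + 7 + 5 + 5 + 6 + 2 + 11 + 4 = 46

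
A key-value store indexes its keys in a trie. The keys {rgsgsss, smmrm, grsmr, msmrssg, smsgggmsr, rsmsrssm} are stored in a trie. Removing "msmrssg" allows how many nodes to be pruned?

7

A node on "msmrssg"'s path can go only if nothing else ends at it or branches off below it.
No other word shares any prefix with "msmrssg", so all 7 of its nodes go.
Nodes removed: 7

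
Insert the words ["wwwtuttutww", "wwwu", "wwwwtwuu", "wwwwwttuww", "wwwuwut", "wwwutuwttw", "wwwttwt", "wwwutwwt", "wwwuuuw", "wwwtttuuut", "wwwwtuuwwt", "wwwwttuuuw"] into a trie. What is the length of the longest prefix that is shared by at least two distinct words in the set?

5

The deepest shared node is where two words last agree before diverging.
e.g. "wwwtttuuut" and "wwwttwt" share the prefix "wwwtt" of length 5; no pair shares a longer one.
Longest shared-prefix length: 5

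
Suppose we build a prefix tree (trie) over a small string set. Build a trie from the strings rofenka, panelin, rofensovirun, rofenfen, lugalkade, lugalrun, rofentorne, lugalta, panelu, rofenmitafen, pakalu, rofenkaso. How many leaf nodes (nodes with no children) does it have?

A leaf is a node with no children — equivalently, the end of a word that is not a proper prefix of any other stored word.
Those words: "lugalkade", "lugalrun", "lugalta", "pakalu", "panelin", "panelu", "rofenfen", "rofenkaso", "rofenmitafen", "rofensovirun", "rofentorne"
Leaf count: 11

11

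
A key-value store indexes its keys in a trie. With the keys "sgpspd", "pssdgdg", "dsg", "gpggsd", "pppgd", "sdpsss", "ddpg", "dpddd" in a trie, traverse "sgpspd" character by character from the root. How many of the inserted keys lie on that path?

1

Check each prefix of "sgpspd" against the stored set — each match is an end-marker on the path.
Prefixes of the query that are stored words: "sgpspd"
Count: 1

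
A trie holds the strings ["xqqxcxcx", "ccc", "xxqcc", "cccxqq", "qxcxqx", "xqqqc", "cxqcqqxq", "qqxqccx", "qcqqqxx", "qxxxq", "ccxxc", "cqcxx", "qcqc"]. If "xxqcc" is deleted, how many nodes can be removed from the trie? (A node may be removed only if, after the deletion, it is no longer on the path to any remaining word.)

A node on "xxqcc"'s path can go only if nothing else ends at it or branches off below it.
The suffix "xqcc" (4 nodes) is used only by "xxqcc"; the node for "x" still has the child "q", so pruning stops there.
Nodes removed: 4

4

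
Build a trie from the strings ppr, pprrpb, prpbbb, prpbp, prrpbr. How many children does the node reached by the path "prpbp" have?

Walk "prpbp" from the root, arriving at one node.
No stored string extends past "prpbp".
That node has 0 child edges.

0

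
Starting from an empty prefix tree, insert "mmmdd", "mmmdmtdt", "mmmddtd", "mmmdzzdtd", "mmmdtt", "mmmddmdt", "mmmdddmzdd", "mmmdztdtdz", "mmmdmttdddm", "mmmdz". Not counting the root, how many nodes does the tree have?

36

Insert word by word; a character creates a node only if that edge doesn't already exist:
  "mmmdd" → 5 new (m, m, m, d, d)
  "mmmdmtdt" → prefix "mmmd" already present; 4 new (m, t, d, t)
  "mmmddtd" → prefix "mmmdd" already present; 2 new (t, d)
  "mmmdzzdtd" → prefix "mmmd" already present; 5 new (z, z, d, t, d)
  "mmmdtt" → prefix "mmmd" already present; 2 new (t, t)
  "mmmddmdt" → prefix "mmmdd" already present; 3 new (m, d, t)
  "mmmdddmzdd" → prefix "mmmdd" already present; 5 new (d, m, z, d, d)
  "mmmdztdtdz" → prefix "mmmdz" already present; 5 new (t, d, t, d, z)
  "mmmdmttdddm" → prefix "mmmdmt" already present; 5 new (t, d, d, d, m)
  "mmmdz" → prefix "mmmdz" already present; 0 new (none)
Total nodes = 5 + 4 + 2 + 5 + 2 + 3 + 5 + 5 + 5 + 0 = 36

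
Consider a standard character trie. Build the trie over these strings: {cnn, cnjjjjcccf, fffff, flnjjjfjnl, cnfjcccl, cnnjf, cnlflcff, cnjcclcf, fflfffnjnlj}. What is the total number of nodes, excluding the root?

53

Count nodes per top-level branch (shared prefixes stored once):
  'c'-branch (cnfjcccl, cnjcclcf, cnjjjjcccf, cnlflcff, cnn, cnnjf): 30 nodes
  'f'-branch (fffff, fflfffnjnlj, flnjjjfjnl): 23 nodes
Sum: 53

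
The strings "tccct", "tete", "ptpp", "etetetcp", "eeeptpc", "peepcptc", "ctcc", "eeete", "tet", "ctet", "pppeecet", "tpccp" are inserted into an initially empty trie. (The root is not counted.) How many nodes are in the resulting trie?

Insert word by word; a character creates a node only if that edge doesn't already exist:
  "tccct" → 5 new (t, c, c, c, t)
  "tete" → prefix "t" already present; 3 new (e, t, e)
  "ptpp" → 4 new (p, t, p, p)
  "etetetcp" → 8 new (e, t, e, t, e, t, c, p)
  "eeeptpc" → prefix "e" already present; 6 new (e, e, p, t, p, c)
  "peepcptc" → prefix "p" already present; 7 new (e, e, p, c, p, t, c)
  "ctcc" → 4 new (c, t, c, c)
  "eeete" → prefix "eee" already present; 2 new (t, e)
  "tet" → prefix "tet" already present; 0 new (none)
  "ctet" → prefix "ct" already present; 2 new (e, t)
  "pppeecet" → prefix "p" already present; 7 new (p, p, e, e, c, e, t)
  "tpccp" → prefix "t" already present; 4 new (p, c, c, p)
Total nodes = 5 + 3 + 4 + 8 + 6 + 7 + 4 + 2 + 0 + 2 + 7 + 4 = 52

52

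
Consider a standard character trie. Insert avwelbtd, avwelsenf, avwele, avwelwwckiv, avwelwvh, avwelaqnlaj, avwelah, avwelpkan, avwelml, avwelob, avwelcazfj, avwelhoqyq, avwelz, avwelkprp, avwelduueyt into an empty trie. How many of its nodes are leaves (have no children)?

A leaf is a node with no children — equivalently, the end of a word that is not a proper prefix of any other stored word.
Those words: "avwelah", "avwelaqnlaj", "avwelbtd", "avwelcazfj", "avwelduueyt", "avwele", "avwelhoqyq", "avwelkprp", "avwelml", "avwelob", "avwelpkan", "avwelsenf", "avwelwvh", "avwelwwckiv", "avwelz"
Leaf count: 15

15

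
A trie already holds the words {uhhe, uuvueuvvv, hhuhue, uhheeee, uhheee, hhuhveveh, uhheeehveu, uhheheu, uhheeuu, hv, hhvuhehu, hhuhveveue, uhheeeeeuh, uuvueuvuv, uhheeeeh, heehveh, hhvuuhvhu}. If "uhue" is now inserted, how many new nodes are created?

"uh" is already a path in the trie; the remaining "ue" must be added.
So 4 − 2 = 2 new nodes.

2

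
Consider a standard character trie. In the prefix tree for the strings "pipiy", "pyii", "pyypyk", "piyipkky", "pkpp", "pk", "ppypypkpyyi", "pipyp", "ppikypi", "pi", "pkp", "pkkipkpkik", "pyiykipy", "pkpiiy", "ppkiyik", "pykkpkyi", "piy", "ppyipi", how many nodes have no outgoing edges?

14

A leaf is a node with no children — equivalently, the end of a word that is not a proper prefix of any other stored word.
Those words: "pipiy", "pipyp", "piyipkky", "pkkipkpkik", "pkpiiy", "pkpp", "ppikypi", "ppkiyik", "ppyipi", "ppypypkpyyi", "pyii", "pyiykipy", "pykkpkyi", "pyypyk"
Leaf count: 14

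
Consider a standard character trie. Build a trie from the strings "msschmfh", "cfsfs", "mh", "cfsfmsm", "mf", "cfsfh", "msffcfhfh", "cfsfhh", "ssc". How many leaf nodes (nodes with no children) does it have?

A leaf is a node with no children — equivalently, the end of a word that is not a proper prefix of any other stored word.
Those words: "cfsfhh", "cfsfmsm", "cfsfs", "mf", "mh", "msffcfhfh", "msschmfh", "ssc"
Leaf count: 8

8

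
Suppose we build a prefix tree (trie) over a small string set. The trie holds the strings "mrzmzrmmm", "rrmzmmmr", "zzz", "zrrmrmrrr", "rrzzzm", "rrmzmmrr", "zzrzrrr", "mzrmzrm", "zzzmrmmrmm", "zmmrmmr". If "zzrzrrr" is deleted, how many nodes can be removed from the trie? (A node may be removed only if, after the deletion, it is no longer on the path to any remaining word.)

After clearing the end-marker at "zzrzrrr", prune upward until reaching a node still needed by another word.
The suffix "rzrrr" (5 nodes) is used only by "zzrzrrr"; the node for "zz" still has the child "z", so pruning stops there.
Nodes removed: 5

5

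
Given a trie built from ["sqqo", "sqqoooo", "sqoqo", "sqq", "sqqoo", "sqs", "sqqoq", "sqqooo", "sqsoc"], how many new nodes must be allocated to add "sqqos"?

"sqqo" is already a path in the trie; the remaining "s" must be added.
Each of the 1 remaining characters creates one node.

1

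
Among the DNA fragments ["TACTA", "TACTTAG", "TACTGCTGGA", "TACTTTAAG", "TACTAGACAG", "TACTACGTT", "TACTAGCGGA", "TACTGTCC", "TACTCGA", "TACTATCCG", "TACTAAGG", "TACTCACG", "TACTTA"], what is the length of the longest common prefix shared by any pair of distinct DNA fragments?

6

Look for the deepest trie node that still has at least two words in its subtree.
"TACTAGACAG" and "TACTAGCGGA" agree on "TACTAG" (6 characters) before diverging; nothing deeper is shared.
Longest shared-prefix length: 6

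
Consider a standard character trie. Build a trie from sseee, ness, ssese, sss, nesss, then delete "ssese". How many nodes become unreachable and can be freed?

A node on "ssese"'s path can go only if nothing else ends at it or branches off below it.
The suffix "se" (2 nodes) is used only by "ssese"; the node for "sse" still has the child "e", so pruning stops there.
Nodes removed: 2

2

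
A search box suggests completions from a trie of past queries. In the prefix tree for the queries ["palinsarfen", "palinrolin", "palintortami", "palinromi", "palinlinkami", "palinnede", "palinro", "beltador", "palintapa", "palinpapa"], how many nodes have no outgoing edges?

9

Leaves are exactly the stored words that no other stored word extends.
Those words: "beltador", "palinlinkami", "palinnede", "palinpapa", "palinrolin", "palinromi", "palinsarfen", "palintapa", "palintortami"
Leaf count: 9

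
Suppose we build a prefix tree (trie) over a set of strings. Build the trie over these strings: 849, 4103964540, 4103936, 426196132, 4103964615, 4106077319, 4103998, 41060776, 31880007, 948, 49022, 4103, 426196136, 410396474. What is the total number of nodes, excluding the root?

For each word, the new-node count is its length minus the longest prefix already in the trie:
  "849" → 3 new (8, 4, 9)
  "4103964540" → 10 new (4, 1, 0, 3, 9, 6, 4, 5, 4, 0)
  "4103936" → prefix "41039" already present; 2 new (3, 6)
  "426196132" → prefix "4" already present; 8 new (2, 6, 1, 9, 6, 1, 3, 2)
  "4103964615" → prefix "4103964" already present; 3 new (6, 1, 5)
  "4106077319" → prefix "410" already present; 7 new (6, 0, 7, 7, 3, 1, 9)
  "4103998" → prefix "41039" already present; 2 new (9, 8)
  "41060776" → prefix "4106077" already present; 1 new (6)
  "31880007" → 8 new (3, 1, 8, 8, 0, 0, 0, 7)
  "948" → 3 new (9, 4, 8)
  "49022" → prefix "4" already present; 4 new (9, 0, 2, 2)
  "4103" → prefix "4103" already present; 0 new (none)
  "426196136" → prefix "42619613" already present; 1 new (6)
  "410396474" → prefix "4103964" already present; 2 new (7, 4)
Total nodes = 3 + 10 + 2 + 8 + 3 + 7 + 2 + 1 + 8 + 3 + 4 + 0 + 1 + 2 = 54

54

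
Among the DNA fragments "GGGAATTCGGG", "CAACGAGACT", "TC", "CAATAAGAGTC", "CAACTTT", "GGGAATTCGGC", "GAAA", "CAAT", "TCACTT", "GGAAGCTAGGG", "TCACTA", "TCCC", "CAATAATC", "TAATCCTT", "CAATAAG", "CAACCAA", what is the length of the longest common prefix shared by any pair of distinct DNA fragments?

10

Look for the deepest trie node that still has at least two words in its subtree.
"GGGAATTCGGC" and "GGGAATTCGGG" agree on "GGGAATTCGG" (10 characters) before diverging; nothing deeper is shared.
Longest shared-prefix length: 10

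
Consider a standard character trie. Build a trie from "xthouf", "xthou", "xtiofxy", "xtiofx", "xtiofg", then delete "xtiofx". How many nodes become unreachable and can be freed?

0

A node on "xtiofx"'s path can go only if nothing else ends at it or branches off below it.
Every node on "xtiofx" is still needed (e.g. by "xtiofxy"), so nothing is freed.
Nodes removed: 0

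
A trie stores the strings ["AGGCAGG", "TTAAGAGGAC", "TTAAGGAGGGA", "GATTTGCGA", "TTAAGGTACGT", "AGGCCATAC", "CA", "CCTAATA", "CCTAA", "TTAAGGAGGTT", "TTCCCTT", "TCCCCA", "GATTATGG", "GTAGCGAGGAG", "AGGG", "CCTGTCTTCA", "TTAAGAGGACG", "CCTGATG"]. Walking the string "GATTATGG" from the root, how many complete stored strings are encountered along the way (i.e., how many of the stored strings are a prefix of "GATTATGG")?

Walk "GATTATGG" from the root; an end-of-word marker is hit whenever a stored word is a prefix of "GATTATGG".
Prefixes of the query that are stored words: "GATTATGG"
Count: 1

1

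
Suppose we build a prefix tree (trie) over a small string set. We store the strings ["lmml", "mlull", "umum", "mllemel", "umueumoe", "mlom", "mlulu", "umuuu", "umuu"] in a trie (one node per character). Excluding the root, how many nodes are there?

Trie structure (* marks end of a word):
(root)
├─ l
│  └─ m
│     └─ m
│        └─ l *
├─ m
│  └─ l
│     ├─ l
│     │  └─ e
│     │     └─ m
│     │        └─ e
│     │           └─ l *
│     ├─ o
│     │  └─ m *
│     └─ u
│        └─ l
│           ├─ l *
│           └─ u *
└─ u
   └─ m
      └─ u
         ├─ e
         │  └─ u
         │     └─ m
         │        └─ o
         │           └─ e *
         ├─ m *
         └─ u *
            └─ u *
Counting every labelled node above: 28.

28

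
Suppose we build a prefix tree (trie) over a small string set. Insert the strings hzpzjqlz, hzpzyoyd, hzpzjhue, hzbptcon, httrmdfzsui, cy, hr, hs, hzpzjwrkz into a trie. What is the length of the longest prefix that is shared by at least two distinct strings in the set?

5

The deepest shared node is where two words last agree before diverging.
e.g. "hzpzjhue" and "hzpzjqlz" share the prefix "hzpzj" of length 5; no pair shares a longer one.
Longest shared-prefix length: 5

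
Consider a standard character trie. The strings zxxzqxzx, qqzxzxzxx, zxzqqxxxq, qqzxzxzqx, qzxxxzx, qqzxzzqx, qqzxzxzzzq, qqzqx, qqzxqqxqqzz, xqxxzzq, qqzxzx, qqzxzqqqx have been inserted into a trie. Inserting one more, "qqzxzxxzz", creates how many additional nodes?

3

"qqzxzx" is already a path in the trie; the remaining "xzz" must be added.
New nodes needed: |"qqzxzxxzz"| − 6 = 9 − 6 = 3.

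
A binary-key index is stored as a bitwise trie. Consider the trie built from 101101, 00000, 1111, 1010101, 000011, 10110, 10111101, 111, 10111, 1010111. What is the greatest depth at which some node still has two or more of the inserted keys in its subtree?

The deepest shared node is where two words last agree before diverging.
e.g. "1010101" and "1010111" share the prefix "10101" of length 5; no pair shares a longer one.
Longest shared-prefix length: 5

5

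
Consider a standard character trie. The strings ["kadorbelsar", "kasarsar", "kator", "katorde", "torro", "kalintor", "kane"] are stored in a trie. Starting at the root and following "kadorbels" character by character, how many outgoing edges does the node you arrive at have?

1

Walk "kadorbels" from the root, arriving at one node.
Characters that immediately follow "kadorbels" among the stored strings: {a}.
That node has 1 child edge.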